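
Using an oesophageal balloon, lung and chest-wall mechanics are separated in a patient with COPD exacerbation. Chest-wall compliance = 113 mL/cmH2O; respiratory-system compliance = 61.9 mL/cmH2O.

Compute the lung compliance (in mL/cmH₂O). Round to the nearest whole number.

137

1/CL = 1/Crs − 1/Ccw.
1/CL = 1/61.9 − 1/113 = 0.007306.
CL = 136.87 mL/cmH2O.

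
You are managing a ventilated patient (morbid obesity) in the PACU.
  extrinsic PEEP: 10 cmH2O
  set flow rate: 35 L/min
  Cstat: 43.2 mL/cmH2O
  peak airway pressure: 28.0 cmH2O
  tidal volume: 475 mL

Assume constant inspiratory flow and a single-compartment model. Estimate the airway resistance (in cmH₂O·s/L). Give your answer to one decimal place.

12.0

Flow: 35 L/min ÷ 60 = 0.5833 L/s.
Equation of motion (constant flow): PIP = Vt/C + R·V̇ + PEEP.
R·V̇ = PIP − Vt/C − PEEP = 28.0 − 475/43.2 − 10 = 28.0 − 10.995 − 10 = 7.005 cmH2O.
R = 7.005 / 0.5833 = 12.009 cmH2O·s/L.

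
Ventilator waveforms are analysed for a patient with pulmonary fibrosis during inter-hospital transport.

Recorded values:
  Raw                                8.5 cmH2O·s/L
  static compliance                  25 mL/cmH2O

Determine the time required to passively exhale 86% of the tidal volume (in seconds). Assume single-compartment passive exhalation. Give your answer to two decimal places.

τ = R × C = 8.5 × 25 mL/cmH2O = 8.5 × 0.025 L/cmH2O = 0.2125 s.
Exhaled fraction f = 1 − e^(−t/τ) → t = −τ·ln(1 − f) = −0.2125·ln(0.14) = 0.4178 s.

0.42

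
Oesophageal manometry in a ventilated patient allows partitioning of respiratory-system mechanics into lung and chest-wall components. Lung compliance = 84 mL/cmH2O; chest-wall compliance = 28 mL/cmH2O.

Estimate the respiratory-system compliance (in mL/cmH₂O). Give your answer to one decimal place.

Lung and chest wall are elastances in series: 1/Crs = 1/CL + 1/Ccw.
1/Crs = 1/84 + 1/28 = 0.04762.
Crs = 21.0 mL/cmH2O.

21.0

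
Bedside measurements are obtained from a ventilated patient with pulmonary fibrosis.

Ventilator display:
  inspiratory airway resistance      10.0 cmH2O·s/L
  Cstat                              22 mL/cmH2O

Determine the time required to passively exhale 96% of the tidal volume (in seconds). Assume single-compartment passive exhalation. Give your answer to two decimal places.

τ = R × C = 10.0 × 22 mL/cmH2O = 10.0 × 0.022 L/cmH2O = 0.22 s.
Exhaled fraction f = 1 − e^(−t/τ) → t = −τ·ln(1 − f) = −0.22·ln(0.04) = 0.7082 s.

0.71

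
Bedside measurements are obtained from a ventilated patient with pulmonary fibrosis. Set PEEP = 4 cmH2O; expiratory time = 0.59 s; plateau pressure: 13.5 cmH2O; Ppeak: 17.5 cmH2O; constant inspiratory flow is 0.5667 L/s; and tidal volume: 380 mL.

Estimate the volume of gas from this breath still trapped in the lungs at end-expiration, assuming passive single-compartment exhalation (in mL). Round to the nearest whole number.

47

R = (PIP − Pplat)/V̇ = (17.5 − 13.5) / 0.5667 = 4.0/0.5667 = 7.058 cmH2O·s/L.
C = Vt/(Pplat − PEEP) = 380.0 / (13.5 − 4) = 380.0/9.5 = 40.0 mL/cmH2O.
τ = R × C = 7.058 × 0.04 L/cmH2O = 0.2823 s.
Fraction remaining = e^(−Te/τ) = e^(−0.59/0.2823) = 0.1237.
Trapped volume = 380.0 × 0.1237 = 47.006 mL.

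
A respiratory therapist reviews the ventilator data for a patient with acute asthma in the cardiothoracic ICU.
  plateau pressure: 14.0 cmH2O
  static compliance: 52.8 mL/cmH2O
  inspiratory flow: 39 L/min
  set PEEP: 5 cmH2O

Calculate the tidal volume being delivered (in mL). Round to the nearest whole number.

475

Vt = Cstat × (Pplat − PEEP) = 52.8 × (14.0 − 5) = 52.8 × 9.0 = 475.2 mL.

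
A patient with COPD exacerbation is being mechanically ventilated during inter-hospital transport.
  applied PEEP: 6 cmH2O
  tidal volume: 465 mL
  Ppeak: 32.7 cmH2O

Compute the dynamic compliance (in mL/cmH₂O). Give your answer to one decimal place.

17.4

Dynamic compliance = Vt / (PIP − PEEP) = 465 / (32.7 − 6) = 465 / 26.7 = 17.416 mL/cmH2O.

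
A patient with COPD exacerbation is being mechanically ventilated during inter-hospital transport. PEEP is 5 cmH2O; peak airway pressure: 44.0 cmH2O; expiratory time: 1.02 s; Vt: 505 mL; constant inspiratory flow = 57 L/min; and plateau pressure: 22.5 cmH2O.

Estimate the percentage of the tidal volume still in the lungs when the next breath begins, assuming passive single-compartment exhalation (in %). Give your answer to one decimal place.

21.0

Flow: 57 L/min ÷ 60 = 0.95 L/s.
R = (PIP − Pplat)/V̇ = (44.0 − 22.5) / 0.95 = 21.5/0.95 = 22.632 cmH2O·s/L.
C = Vt/(Pplat − PEEP) = 505.0 / (22.5 − 5) = 505.0/17.5 = 28.857 mL/cmH2O.
τ = R × C = 22.632 × 0.02886 L/cmH2O = 0.6532 s.
Fraction remaining at end-expiration = e^(−Te/τ) = e^(−1.02/0.6532) = 0.2098 → 20.98%.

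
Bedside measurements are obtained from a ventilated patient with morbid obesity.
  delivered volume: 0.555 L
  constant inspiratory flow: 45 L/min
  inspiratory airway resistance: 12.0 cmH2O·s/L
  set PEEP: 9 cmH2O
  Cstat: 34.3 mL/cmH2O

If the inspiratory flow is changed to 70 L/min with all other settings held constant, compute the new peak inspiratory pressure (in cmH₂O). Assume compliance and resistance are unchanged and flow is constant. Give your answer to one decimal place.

39.2

Flow: 45 L/min ÷ 60 = 0.75 L/s.
New flow: 70 L/min ÷ 60 = 1.1667 L/s.
PIP = Vt/C + R·V̇ + PEEP (constant-flow equation of motion).
Only the resistive term changes: ΔPIP = R × ΔV̇ = 12.0 × (1.1667 − 0.75) = 12.0 × 0.4167 = 5.0 cmH2O.
Original PIP = 555/34.3 + 12.0×0.75 + 9 = 34.181 cmH2O; new PIP = 34.181 + (5.0) = 39.181 cmH2O.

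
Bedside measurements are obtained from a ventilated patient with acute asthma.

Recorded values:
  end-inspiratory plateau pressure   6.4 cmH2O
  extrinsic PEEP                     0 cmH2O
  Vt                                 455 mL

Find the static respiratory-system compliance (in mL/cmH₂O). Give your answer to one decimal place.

71.1

Cstat = Vt / (Pplat − PEEP) = 455 / (6.4 − 0) = 455 / 6.4 = 71.094 mL/cmH2O.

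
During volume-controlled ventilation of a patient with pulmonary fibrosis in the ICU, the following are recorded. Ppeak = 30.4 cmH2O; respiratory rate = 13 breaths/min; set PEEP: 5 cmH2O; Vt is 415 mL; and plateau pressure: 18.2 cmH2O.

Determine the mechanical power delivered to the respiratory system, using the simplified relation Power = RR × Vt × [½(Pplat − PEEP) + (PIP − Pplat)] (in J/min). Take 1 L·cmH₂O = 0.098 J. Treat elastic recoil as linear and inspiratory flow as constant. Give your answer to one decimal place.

Per-breath work = Vt × [½(Pplat−PEEP) + (PIP−Pplat)] = 0.415 × [0.5×13.2 + 12.2] = 0.415 × 18.8 = 7.802 L·cmH2O.
Power = 13 × 7.802 = 101.43 L·cmH2O/min.
× 0.098 J/(L·cmH2O) → 9.94 J/min.

9.9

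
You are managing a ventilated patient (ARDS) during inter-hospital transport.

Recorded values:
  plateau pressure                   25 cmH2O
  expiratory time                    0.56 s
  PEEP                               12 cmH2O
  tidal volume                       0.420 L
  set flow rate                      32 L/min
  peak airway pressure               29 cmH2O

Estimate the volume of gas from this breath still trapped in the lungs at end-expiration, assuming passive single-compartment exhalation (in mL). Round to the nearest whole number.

42

Flow: 32 L/min ÷ 60 = 0.5333 L/s.
R = (PIP − Pplat)/V̇ = (29 − 25) / 0.5333 = 4.0/0.5333 = 7.5 cmH2O·s/L.
C = Vt/(Pplat − PEEP) = 420.0 / (25 − 12) = 420.0/13.0 = 32.308 mL/cmH2O.
τ = R × C = 7.5 × 0.03231 L/cmH2O = 0.2423 s.
Fraction remaining = e^(−Te/τ) = e^(−0.56/0.2423) = 0.09914.
Trapped volume = 420.0 × 0.09914 = 41.639 mL.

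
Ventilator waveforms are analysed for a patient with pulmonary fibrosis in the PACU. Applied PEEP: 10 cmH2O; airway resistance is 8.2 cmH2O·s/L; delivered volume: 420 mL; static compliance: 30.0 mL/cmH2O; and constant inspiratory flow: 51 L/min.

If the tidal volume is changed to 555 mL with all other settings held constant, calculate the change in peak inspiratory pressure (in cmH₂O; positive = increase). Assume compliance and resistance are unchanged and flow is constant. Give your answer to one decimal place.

4.5

PIP = Vt/C + R·V̇ + PEEP (constant-flow equation of motion).
Only the elastic term changes: ΔPIP = ΔVt / C = (555 − 420) / 30.0 = 4.5 cmH2O.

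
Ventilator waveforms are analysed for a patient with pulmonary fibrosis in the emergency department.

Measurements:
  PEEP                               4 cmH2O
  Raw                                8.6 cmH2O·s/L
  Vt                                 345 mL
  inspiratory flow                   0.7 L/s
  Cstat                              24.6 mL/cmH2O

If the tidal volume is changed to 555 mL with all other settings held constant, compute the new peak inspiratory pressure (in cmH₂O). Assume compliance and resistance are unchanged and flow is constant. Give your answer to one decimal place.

PIP = Vt/C + R·V̇ + PEEP (constant-flow equation of motion).
Only the elastic term changes: ΔPIP = ΔVt / C = (555 − 345) / 24.6 = 8.537 cmH2O.
Original PIP = 345/24.6 + 8.6×0.7 + 4 = 24.044 cmH2O; new PIP = 24.044 + (8.537) = 32.581 cmH2O.

32.6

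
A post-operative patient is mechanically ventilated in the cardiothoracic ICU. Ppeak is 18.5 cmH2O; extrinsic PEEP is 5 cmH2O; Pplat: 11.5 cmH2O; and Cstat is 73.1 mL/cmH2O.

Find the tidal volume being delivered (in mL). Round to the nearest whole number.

475

Vt = Cstat × (Pplat − PEEP) = 73.1 × (11.5 − 5) = 73.1 × 6.5 = 475.15 mL.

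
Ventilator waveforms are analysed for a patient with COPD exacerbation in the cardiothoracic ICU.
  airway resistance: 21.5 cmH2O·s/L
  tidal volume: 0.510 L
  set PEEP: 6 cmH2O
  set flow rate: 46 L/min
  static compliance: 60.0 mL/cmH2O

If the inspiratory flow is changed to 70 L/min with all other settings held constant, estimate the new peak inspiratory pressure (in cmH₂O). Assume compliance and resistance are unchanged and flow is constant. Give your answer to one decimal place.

Flow: 46 L/min ÷ 60 = 0.7667 L/s.
New flow: 70 L/min ÷ 60 = 1.1667 L/s.
PIP = Vt/C + R·V̇ + PEEP (constant-flow equation of motion).
Only the resistive term changes: ΔPIP = R × ΔV̇ = 21.5 × (1.1667 − 0.7667) = 21.5 × 0.4 = 8.6 cmH2O.
Original PIP = 510/60.0 + 21.5×0.7667 + 6 = 30.984 cmH2O; new PIP = 30.984 + (8.6) = 39.584 cmH2O.

39.6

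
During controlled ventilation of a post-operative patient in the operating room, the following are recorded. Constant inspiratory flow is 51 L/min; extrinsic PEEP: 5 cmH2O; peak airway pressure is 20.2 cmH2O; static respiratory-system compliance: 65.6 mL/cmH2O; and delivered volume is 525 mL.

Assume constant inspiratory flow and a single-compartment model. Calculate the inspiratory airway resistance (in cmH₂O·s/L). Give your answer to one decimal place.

8.5

Flow: 51 L/min ÷ 60 = 0.85 L/s.
Equation of motion (constant flow): PIP = Vt/C + R·V̇ + PEEP.
R·V̇ = PIP − Vt/C − PEEP = 20.2 − 525/65.6 − 5 = 20.2 − 8.003 − 5 = 7.197 cmH2O.
R = 7.197 / 0.85 = 8.467 cmH2O·s/L.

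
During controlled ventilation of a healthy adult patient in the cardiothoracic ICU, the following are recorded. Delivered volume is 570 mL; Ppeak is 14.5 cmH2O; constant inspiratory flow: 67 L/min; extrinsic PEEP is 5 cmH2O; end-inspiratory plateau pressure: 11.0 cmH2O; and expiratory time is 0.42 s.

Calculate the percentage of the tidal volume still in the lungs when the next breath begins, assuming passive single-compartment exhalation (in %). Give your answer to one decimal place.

24.4

Flow: 67 L/min ÷ 60 = 1.1167 L/s.
R = (PIP − Pplat)/V̇ = (14.5 − 11.0) / 1.1167 = 3.5/1.1167 = 3.134 cmH2O·s/L.
C = Vt/(Pplat − PEEP) = 570.0 / (11.0 − 5) = 570.0/6.0 = 95.0 mL/cmH2O.
τ = R × C = 3.134 × 0.095 L/cmH2O = 0.2977 s.
Fraction remaining at end-expiration = e^(−Te/τ) = e^(−0.42/0.2977) = 0.2439 → 24.39%.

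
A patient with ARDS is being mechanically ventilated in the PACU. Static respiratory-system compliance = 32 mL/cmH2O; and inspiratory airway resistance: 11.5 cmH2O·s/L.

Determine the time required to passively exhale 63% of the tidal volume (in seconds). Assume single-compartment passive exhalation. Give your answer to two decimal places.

0.37

τ = R × C = 11.5 × 32 mL/cmH2O = 11.5 × 0.032 L/cmH2O = 0.368 s.
Exhaled fraction f = 1 − e^(−t/τ) → t = −τ·ln(1 − f) = −0.368·ln(0.37) = 0.3659 s.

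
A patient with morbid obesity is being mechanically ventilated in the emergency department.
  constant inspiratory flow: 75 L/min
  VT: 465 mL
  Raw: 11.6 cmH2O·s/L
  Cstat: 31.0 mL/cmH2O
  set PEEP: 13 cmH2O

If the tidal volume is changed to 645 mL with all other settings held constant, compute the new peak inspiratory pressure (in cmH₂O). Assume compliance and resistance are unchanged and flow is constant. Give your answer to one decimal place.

48.3

Flow: 75 L/min ÷ 60 = 1.25 L/s.
PIP = Vt/C + R·V̇ + PEEP (constant-flow equation of motion).
Only the elastic term changes: ΔPIP = ΔVt / C = (645 − 465) / 31.0 = 5.806 cmH2O.
Original PIP = 465/31.0 + 11.6×1.25 + 13 = 42.5 cmH2O; new PIP = 42.5 + (5.806) = 48.306 cmH2O.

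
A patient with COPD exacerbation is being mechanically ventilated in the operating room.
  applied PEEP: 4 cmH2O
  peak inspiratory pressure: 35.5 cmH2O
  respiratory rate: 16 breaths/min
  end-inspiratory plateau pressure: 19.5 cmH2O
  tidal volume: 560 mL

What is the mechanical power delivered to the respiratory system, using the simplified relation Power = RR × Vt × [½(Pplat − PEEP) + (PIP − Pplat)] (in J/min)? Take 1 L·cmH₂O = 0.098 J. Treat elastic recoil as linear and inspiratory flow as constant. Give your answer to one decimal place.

20.9

Per-breath work = Vt × [½(Pplat−PEEP) + (PIP−Pplat)] = 0.560 × [0.5×15.5 + 16.0] = 0.560 × 23.75 = 13.3 L·cmH2O.
Power = 16 × 13.3 = 212.8 L·cmH2O/min.
× 0.098 J/(L·cmH2O) → 20.854 J/min.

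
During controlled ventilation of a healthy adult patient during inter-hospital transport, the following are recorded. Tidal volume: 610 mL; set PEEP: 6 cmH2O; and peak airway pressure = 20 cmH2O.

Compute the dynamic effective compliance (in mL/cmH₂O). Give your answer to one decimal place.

43.6

Dynamic compliance = Vt / (PIP − PEEP) = 610 / (20 − 6) = 610 / 14.0 = 43.571 mL/cmH2O.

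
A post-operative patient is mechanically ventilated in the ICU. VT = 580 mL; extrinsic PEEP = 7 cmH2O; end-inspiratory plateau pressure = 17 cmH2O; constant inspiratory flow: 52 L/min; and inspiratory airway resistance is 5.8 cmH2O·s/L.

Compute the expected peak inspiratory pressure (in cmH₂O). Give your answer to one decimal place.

22.0

Flow: 52 L/min ÷ 60 = 0.8667 L/s.
PIP = Pplat + Raw × flow = 17 + 5.8 × 0.8667 = 17 + 5.027 = 22.027 cmH2O.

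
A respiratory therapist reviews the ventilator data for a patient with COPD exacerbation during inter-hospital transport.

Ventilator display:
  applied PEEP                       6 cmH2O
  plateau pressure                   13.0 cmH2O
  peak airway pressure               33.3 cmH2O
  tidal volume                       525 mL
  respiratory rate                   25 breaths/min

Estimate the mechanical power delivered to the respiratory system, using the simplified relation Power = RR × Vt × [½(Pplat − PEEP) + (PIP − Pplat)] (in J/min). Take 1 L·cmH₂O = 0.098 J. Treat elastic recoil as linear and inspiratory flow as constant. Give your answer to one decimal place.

30.6

Per-breath work = Vt × [½(Pplat−PEEP) + (PIP−Pplat)] = 0.525 × [0.5×7.0 + 20.3] = 0.525 × 23.8 = 12.495 L·cmH2O.
Power = 25 × 12.495 = 312.38 L·cmH2O/min.
× 0.098 J/(L·cmH2O) → 30.613 J/min.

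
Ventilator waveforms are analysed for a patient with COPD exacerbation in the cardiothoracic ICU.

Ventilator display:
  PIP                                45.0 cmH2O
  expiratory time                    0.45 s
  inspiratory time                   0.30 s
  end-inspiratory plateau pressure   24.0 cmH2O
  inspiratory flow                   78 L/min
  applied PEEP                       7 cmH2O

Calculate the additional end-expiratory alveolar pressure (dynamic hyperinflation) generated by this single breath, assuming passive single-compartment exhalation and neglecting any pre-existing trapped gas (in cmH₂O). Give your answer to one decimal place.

Flow: 78 L/min ÷ 60 = 1.3 L/s.
Vt = flow × Ti = 1.3 L/s × 0.30 s × 1000 mL/L = 390.0 mL.
R = (PIP − Pplat)/V̇ = (45.0 − 24.0) / 1.3 = 21.0/1.3 = 16.154 cmH2O·s/L.
C = Vt/(Pplat − PEEP) = 390.0 / (24.0 − 7) = 390.0/17.0 = 22.941 mL/cmH2O.
τ = R × C = 16.154 × 0.02294 L/cmH2O = 0.3706 s.
Fraction remaining = e^(−Te/τ) = e^(−0.45/0.3706) = 0.2969; trapped volume = 390.0 × 0.2969 = 115.79 mL.
Additional alveolar pressure from trapping ≈ V_trapped / C = 115.79 / 22.941 = 5.047 cmH2O.

5.0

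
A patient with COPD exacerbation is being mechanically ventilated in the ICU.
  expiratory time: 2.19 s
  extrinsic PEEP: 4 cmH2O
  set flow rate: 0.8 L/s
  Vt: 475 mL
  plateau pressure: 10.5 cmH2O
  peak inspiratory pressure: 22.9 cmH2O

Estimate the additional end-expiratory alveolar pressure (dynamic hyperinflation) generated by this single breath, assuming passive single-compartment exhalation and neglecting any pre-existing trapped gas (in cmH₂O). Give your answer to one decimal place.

R = (PIP − Pplat)/V̇ = (22.9 − 10.5) / 0.8 = 12.4/0.8 = 15.5 cmH2O·s/L.
C = Vt/(Pplat − PEEP) = 475.0 / (10.5 − 4) = 475.0/6.5 = 73.077 mL/cmH2O.
τ = R × C = 15.5 × 0.07308 L/cmH2O = 1.133 s.
Fraction remaining = e^(−Te/τ) = e^(−2.19/1.133) = 0.1447; trapped volume = 475.0 × 0.1447 = 68.733 mL.
Additional alveolar pressure from trapping ≈ V_trapped / C = 68.733 / 73.077 = 0.9406 cmH2O.

0.9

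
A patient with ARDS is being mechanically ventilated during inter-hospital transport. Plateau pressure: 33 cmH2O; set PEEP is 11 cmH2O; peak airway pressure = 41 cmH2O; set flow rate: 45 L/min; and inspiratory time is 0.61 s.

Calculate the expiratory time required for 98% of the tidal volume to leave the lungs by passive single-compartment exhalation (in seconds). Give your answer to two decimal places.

0.87

Flow: 45 L/min ÷ 60 = 0.75 L/s.
Vt = flow × Ti = 0.75 L/s × 0.61 s × 1000 mL/L = 457.5 mL.
R = (PIP − Pplat)/V̇ = (41 − 33) / 0.75 = 8.0/0.75 = 10.667 cmH2O·s/L.
C = Vt/(Pplat − PEEP) = 457.5 / (33 − 11) = 457.5/22.0 = 20.795 mL/cmH2O.
τ = R × C = 10.667 × 0.0208 L/cmH2O = 0.2219 s.
t = −τ·ln(1 − 0.98) = −0.2219·ln(0.02) = 0.8681 s.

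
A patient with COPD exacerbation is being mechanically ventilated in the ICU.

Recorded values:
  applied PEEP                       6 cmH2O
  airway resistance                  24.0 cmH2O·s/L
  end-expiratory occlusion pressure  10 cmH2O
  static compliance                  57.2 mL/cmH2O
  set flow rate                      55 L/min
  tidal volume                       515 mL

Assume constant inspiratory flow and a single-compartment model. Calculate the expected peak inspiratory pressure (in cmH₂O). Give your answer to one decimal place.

Flow: 55 L/min ÷ 60 = 0.9167 L/s.
Total PEEP = 10 cmH2O (set 6 + intrinsic 4); this is the baseline alveolar pressure.
Equation of motion (constant flow): PIP = Vt/C + R·V̇ + PEEP.
PIP = 515/57.2 + 24.0×0.9167 + 10 = 9.003 + 22.001 + 10 = 41.004 cmH2O.

41.0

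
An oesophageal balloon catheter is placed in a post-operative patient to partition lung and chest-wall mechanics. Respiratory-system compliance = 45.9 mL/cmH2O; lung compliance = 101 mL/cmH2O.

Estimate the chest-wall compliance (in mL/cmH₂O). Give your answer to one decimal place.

84.1

1/Ccw = 1/Crs − 1/CL.
1/Ccw = 1/45.9 − 1/101 = 0.01189.
Ccw = 84.104 mL/cmH2O.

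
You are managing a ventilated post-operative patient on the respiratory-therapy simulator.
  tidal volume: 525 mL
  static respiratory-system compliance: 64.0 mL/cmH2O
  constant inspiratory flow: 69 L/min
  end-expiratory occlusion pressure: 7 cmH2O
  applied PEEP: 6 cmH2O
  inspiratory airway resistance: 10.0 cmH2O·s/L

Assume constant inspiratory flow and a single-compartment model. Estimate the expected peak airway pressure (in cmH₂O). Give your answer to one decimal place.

26.7

Flow: 69 L/min ÷ 60 = 1.15 L/s.
Total PEEP = 7 cmH2O (set 6 + intrinsic 1); this is the baseline alveolar pressure.
Equation of motion (constant flow): PIP = Vt/C + R·V̇ + PEEP.
PIP = 525/64.0 + 10.0×1.15 + 7 = 8.203 + 11.5 + 7 = 26.703 cmH2O.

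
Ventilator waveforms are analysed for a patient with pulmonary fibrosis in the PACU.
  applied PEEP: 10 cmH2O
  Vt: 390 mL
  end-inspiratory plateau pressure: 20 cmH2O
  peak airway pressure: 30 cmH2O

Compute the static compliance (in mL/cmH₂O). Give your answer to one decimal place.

Cstat = Vt / (Pplat − PEEP) = 390 / (20 − 10) = 390 / 10.0 = 39.0 mL/cmH2O.

39.0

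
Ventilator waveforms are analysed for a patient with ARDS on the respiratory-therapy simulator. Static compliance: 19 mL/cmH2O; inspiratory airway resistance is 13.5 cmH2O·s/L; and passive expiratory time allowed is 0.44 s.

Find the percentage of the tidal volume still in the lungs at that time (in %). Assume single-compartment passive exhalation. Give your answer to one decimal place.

τ = R × C = 13.5 × 19 mL/cmH2O = 13.5 × 0.019 L/cmH2O = 0.2565 s.
Passive exhalation: V(t)/V₀ = e^(−t/τ) = e^(−0.44/0.2565) = 0.1799.
Fraction remaining = 0.1799 → 17.99%.

18.0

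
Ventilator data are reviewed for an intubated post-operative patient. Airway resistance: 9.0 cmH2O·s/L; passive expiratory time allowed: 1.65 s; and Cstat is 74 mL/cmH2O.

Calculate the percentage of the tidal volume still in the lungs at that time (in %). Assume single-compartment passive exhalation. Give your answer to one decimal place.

8.4

τ = R × C = 9.0 × 74 mL/cmH2O = 9.0 × 0.074 L/cmH2O = 0.666 s.
Passive exhalation: V(t)/V₀ = e^(−t/τ) = e^(−1.65/0.666) = 0.08395.
Fraction remaining = 0.08395 → 8.395%.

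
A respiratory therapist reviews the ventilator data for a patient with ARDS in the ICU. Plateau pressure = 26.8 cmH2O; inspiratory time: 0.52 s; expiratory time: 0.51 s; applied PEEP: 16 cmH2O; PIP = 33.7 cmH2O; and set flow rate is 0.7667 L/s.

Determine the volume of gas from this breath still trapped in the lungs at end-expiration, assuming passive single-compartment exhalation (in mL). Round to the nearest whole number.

86

Vt = flow × Ti = 0.7667 L/s × 0.52 s × 1000 mL/L = 398.68 mL.
R = (PIP − Pplat)/V̇ = (33.7 − 26.8) / 0.7667 = 6.9/0.7667 = 9.0 cmH2O·s/L.
C = Vt/(Pplat − PEEP) = 398.68 / (26.8 − 16) = 398.68/10.8 = 36.915 mL/cmH2O.
τ = R × C = 9.0 × 0.03692 L/cmH2O = 0.3323 s.
Fraction remaining = e^(−Te/τ) = e^(−0.51/0.3323) = 0.2155.
Trapped volume = 398.68 × 0.2155 = 85.916 mL.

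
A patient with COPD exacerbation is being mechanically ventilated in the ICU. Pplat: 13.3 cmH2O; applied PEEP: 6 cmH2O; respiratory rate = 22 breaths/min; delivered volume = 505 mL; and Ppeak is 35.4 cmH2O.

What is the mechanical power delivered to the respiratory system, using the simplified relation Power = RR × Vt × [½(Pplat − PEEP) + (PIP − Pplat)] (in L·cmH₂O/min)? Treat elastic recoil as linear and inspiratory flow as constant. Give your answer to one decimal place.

286.1

Per-breath work = Vt × [½(Pplat−PEEP) + (PIP−Pplat)] = 0.505 × [0.5×7.3 + 22.1] = 0.505 × 25.75 = 13.004 L·cmH2O.
Power = 22 × 13.004 = 286.09 L·cmH2O/min.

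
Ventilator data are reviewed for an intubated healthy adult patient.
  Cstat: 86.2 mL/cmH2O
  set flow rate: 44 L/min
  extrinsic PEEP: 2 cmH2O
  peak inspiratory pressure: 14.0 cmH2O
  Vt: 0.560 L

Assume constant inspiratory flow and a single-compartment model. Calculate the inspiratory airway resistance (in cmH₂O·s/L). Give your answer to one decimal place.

7.5

Flow: 44 L/min ÷ 60 = 0.7333 L/s.
Equation of motion (constant flow): PIP = Vt/C + R·V̇ + PEEP.
R·V̇ = PIP − Vt/C − PEEP = 14.0 − 560/86.2 − 2 = 14.0 − 6.497 − 2 = 5.503 cmH2O.
R = 5.503 / 0.7333 = 7.504 cmH2O·s/L.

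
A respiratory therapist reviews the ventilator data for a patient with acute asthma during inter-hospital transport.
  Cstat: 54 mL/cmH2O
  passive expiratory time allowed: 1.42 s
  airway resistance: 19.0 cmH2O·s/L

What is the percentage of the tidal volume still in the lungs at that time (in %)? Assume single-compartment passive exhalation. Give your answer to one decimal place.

25.1

τ = R × C = 19.0 × 54 mL/cmH2O = 19.0 × 0.054 L/cmH2O = 1.026 s.
Passive exhalation: V(t)/V₀ = e^(−t/τ) = e^(−1.42/1.026) = 0.2506.
Fraction remaining = 0.2506 → 25.06%.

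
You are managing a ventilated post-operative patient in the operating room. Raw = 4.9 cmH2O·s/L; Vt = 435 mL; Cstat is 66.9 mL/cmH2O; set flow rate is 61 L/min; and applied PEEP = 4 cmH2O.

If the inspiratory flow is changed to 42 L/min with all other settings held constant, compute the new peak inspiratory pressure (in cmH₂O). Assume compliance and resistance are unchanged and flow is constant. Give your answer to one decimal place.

13.9

Flow: 61 L/min ÷ 60 = 1.0167 L/s.
New flow: 42 L/min ÷ 60 = 0.7 L/s.
PIP = Vt/C + R·V̇ + PEEP (constant-flow equation of motion).
Only the resistive term changes: ΔPIP = R × ΔV̇ = 4.9 × (0.7 − 1.0167) = 4.9 × -0.3167 = -1.552 cmH2O.
Original PIP = 435/66.9 + 4.9×1.0167 + 4 = 15.484 cmH2O; new PIP = 15.484 + (-1.552) = 13.932 cmH2O.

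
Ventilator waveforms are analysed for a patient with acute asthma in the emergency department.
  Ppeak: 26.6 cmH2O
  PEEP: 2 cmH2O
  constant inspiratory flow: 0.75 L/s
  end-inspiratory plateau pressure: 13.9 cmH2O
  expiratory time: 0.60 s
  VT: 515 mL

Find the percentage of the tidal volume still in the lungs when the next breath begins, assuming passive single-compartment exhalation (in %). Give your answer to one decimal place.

R = (PIP − Pplat)/V̇ = (26.6 − 13.9) / 0.75 = 12.7/0.75 = 16.933 cmH2O·s/L.
C = Vt/(Pplat − PEEP) = 515.0 / (13.9 − 2) = 515.0/11.9 = 43.277 mL/cmH2O.
τ = R × C = 16.933 × 0.04328 L/cmH2O = 0.7329 s.
Fraction remaining at end-expiration = e^(−Te/τ) = e^(−0.60/0.7329) = 0.441 → 44.1%.

44.1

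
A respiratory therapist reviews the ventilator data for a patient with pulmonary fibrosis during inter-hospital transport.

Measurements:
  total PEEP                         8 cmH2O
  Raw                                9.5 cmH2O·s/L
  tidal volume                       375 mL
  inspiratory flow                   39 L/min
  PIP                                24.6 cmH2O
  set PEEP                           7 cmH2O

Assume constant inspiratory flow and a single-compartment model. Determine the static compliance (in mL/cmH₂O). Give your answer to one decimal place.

Flow: 39 L/min ÷ 60 = 0.65 L/s.
Total PEEP = 8 cmH2O (set 7 + intrinsic 1); this is the baseline alveolar pressure.
Equation of motion (constant flow): PIP = Vt/C + R·V̇ + PEEP.
Vt/C = PIP − R·V̇ − PEEP = 24.6 − 9.5×0.65 − 8 = 24.6 − 6.175 − 8 = 10.425 cmH2O.
C = Vt / 10.425 = 375 / 10.425 = 35.971 mL/cmH2O.

36.0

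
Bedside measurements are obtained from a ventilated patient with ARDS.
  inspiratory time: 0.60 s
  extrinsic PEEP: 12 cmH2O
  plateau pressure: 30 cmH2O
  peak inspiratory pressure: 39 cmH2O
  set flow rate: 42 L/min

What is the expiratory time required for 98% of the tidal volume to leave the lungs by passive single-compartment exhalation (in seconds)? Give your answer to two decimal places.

Flow: 42 L/min ÷ 60 = 0.7 L/s.
Vt = flow × Ti = 0.7 L/s × 0.60 s × 1000 mL/L = 420.0 mL.
R = (PIP − Pplat)/V̇ = (39 − 30) / 0.7 = 9.0/0.7 = 12.857 cmH2O·s/L.
C = Vt/(Pplat − PEEP) = 420.0 / (30 − 12) = 420.0/18.0 = 23.333 mL/cmH2O.
τ = R × C = 12.857 × 0.02333 L/cmH2O = 0.3 s.
t = −τ·ln(1 − 0.98) = −0.3·ln(0.02) = 1.174 s.

1.17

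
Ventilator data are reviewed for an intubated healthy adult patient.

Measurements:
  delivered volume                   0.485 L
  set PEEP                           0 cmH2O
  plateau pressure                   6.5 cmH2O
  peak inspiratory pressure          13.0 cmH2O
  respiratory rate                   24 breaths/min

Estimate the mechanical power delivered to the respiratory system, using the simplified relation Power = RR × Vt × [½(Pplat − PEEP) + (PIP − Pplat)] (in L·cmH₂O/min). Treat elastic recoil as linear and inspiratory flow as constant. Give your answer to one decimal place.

113.5

Per-breath work = Vt × [½(Pplat−PEEP) + (PIP−Pplat)] = 0.485 × [0.5×6.5 + 6.5] = 0.485 × 9.75 = 4.729 L·cmH2O.
Power = 24 × 4.729 = 113.5 L·cmH2O/min.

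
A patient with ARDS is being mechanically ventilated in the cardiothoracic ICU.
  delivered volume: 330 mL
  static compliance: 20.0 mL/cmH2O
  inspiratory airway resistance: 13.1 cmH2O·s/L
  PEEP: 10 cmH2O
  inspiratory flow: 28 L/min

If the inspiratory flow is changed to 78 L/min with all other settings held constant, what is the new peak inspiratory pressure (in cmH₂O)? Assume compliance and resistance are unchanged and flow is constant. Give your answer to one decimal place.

Flow: 28 L/min ÷ 60 = 0.4667 L/s.
New flow: 78 L/min ÷ 60 = 1.3 L/s.
PIP = Vt/C + R·V̇ + PEEP (constant-flow equation of motion).
Only the resistive term changes: ΔPIP = R × ΔV̇ = 13.1 × (1.3 − 0.4667) = 13.1 × 0.8333 = 10.916 cmH2O.
Original PIP = 330/20.0 + 13.1×0.4667 + 10 = 32.614 cmH2O; new PIP = 32.614 + (10.916) = 43.53 cmH2O.

43.5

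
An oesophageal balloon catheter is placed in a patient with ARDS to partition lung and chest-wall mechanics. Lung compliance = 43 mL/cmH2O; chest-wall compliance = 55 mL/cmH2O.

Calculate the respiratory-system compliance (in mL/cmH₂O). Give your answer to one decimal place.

24.1

Lung and chest wall are elastances in series: 1/Crs = 1/CL + 1/Ccw.
1/Crs = 1/43 + 1/55 = 0.04144.
Crs = 24.131 mL/cmH2O.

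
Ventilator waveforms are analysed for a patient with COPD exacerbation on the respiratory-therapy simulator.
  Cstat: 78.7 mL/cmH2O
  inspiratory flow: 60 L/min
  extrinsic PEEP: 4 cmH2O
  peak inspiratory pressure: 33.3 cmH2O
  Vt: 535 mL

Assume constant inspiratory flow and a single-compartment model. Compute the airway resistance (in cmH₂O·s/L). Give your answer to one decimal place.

22.5

Flow: 60 L/min ÷ 60 = 1 L/s.
Equation of motion (constant flow): PIP = Vt/C + R·V̇ + PEEP.
R·V̇ = PIP − Vt/C − PEEP = 33.3 − 535/78.7 − 4 = 33.3 − 6.798 − 4 = 22.502 cmH2O.
R = 22.502 / 1 = 22.502 cmH2O·s/L.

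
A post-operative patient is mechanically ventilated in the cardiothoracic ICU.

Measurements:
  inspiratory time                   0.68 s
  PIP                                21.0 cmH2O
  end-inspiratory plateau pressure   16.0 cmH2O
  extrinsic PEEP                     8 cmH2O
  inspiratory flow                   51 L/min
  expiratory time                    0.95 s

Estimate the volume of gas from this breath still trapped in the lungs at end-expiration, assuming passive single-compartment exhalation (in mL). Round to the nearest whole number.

62

Flow: 51 L/min ÷ 60 = 0.85 L/s.
Vt = flow × Ti = 0.85 L/s × 0.68 s × 1000 mL/L = 578.0 mL.
R = (PIP − Pplat)/V̇ = (21.0 − 16.0) / 0.85 = 5.0/0.85 = 5.882 cmH2O·s/L.
C = Vt/(Pplat − PEEP) = 578.0 / (16.0 − 8) = 578.0/8.0 = 72.25 mL/cmH2O.
τ = R × C = 5.882 × 0.07225 L/cmH2O = 0.425 s.
Fraction remaining = e^(−Te/τ) = e^(−0.95/0.425) = 0.107.
Trapped volume = 578.0 × 0.107 = 61.846 mL.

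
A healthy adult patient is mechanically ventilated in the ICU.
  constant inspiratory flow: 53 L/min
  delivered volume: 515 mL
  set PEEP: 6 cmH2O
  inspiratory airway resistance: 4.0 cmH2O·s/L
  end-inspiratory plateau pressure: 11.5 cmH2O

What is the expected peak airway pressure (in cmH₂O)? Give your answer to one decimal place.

Flow: 53 L/min ÷ 60 = 0.8833 L/s.
PIP = Pplat + Raw × flow = 11.5 + 4.0 × 0.8833 = 11.5 + 3.533 = 15.033 cmH2O.

15.0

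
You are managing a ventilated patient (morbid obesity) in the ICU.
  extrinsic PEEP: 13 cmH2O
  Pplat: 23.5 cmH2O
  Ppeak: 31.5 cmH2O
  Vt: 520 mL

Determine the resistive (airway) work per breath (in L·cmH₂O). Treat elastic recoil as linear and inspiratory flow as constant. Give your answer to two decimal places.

With constant inspiratory flow the resistive pressure is constant at PIP − Pplat = 31.5 − 23.5 = 8.0 cmH2O, so resistive work = 8.0 × 0.520 = 4.16 L·cmH2O.

4.16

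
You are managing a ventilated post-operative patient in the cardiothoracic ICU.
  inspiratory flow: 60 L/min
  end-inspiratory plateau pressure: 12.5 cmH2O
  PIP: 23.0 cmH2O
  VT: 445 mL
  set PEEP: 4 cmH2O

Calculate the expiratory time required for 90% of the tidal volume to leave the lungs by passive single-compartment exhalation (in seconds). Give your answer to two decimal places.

Flow: 60 L/min ÷ 60 = 1 L/s.
R = (PIP − Pplat)/V̇ = (23.0 − 12.5) / 1 = 10.5/1 = 10.5 cmH2O·s/L.
C = Vt/(Pplat − PEEP) = 445.0 / (12.5 − 4) = 445.0/8.5 = 52.353 mL/cmH2O.
τ = R × C = 10.5 × 0.05235 L/cmH2O = 0.5497 s.
t = −τ·ln(1 − 0.90) = −0.5497·ln(0.1) = 1.266 s.

1.27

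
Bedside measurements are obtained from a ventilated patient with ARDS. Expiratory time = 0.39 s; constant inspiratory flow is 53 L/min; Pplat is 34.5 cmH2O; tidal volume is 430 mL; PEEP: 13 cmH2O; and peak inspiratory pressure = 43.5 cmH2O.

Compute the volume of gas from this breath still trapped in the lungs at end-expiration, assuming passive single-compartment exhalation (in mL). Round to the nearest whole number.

63

Flow: 53 L/min ÷ 60 = 0.8833 L/s.
R = (PIP − Pplat)/V̇ = (43.5 − 34.5) / 0.8833 = 9.0/0.8833 = 10.189 cmH2O·s/L.
C = Vt/(Pplat − PEEP) = 430.0 / (34.5 − 13) = 430.0/21.5 = 20.0 mL/cmH2O.
τ = R × C = 10.189 × 0.02 L/cmH2O = 0.2038 s.
Fraction remaining = e^(−Te/τ) = e^(−0.39/0.2038) = 0.1475.
Trapped volume = 430.0 × 0.1475 = 63.425 mL.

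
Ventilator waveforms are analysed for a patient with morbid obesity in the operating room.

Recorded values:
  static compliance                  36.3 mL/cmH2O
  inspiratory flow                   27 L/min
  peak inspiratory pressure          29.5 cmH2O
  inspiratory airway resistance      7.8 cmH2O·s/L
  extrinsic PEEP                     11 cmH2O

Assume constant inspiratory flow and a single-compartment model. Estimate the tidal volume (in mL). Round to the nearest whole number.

544

Flow: 27 L/min ÷ 60 = 0.45 L/s.
Equation of motion (constant flow): PIP = Vt/C + R·V̇ + PEEP.
Vt/C = PIP − R·V̇ − PEEP = 29.5 − 3.51 − 11 = 14.99 cmH2O.
Vt = C × 14.99 = 36.3 × 14.99 = 544.14 mL.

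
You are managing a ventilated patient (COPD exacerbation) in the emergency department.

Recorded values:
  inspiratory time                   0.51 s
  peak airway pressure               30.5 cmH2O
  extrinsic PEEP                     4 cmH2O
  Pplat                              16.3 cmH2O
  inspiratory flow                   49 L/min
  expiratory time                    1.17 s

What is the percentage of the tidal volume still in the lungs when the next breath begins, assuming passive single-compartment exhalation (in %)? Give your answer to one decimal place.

13.7

Flow: 49 L/min ÷ 60 = 0.8167 L/s.
Vt = flow × Ti = 0.8167 L/s × 0.51 s × 1000 mL/L = 416.52 mL.
R = (PIP − Pplat)/V̇ = (30.5 − 16.3) / 0.8167 = 14.2/0.8167 = 17.387 cmH2O·s/L.
C = Vt/(Pplat − PEEP) = 416.52 / (16.3 − 4) = 416.52/12.3 = 33.863 mL/cmH2O.
τ = R × C = 17.387 × 0.03386 L/cmH2O = 0.5887 s.
Fraction remaining at end-expiration = e^(−Te/τ) = e^(−1.17/0.5887) = 0.137 → 13.7%.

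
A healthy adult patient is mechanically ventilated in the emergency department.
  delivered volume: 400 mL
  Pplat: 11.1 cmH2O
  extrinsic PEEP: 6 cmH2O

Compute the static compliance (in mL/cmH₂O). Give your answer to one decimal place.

78.4

Cstat = Vt / (Pplat − PEEP) = 400 / (11.1 − 6) = 400 / 5.1 = 78.431 mL/cmH2O.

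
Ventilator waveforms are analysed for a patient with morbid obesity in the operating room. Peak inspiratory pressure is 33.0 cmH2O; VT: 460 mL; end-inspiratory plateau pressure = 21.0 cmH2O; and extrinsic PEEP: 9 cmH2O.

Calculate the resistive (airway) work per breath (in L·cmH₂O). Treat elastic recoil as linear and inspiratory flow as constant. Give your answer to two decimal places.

5.52

With constant inspiratory flow the resistive pressure is constant at PIP − Pplat = 33.0 − 21.0 = 12.0 cmH2O, so resistive work = 12.0 × 0.460 = 5.52 L·cmH2O.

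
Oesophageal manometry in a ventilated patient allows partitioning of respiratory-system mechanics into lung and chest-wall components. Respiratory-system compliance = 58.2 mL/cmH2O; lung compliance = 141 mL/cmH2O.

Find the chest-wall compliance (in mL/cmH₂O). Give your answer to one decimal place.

1/Ccw = 1/Crs − 1/CL.
1/Ccw = 1/58.2 − 1/141 = 0.01009.
Ccw = 99.108 mL/cmH2O.

99.1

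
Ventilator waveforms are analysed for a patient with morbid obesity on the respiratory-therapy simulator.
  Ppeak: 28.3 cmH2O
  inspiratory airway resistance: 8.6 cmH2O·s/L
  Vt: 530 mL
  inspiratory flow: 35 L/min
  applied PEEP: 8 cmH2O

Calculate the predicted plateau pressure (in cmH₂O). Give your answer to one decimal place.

Flow: 35 L/min ÷ 60 = 0.5833 L/s.
Pplat = PIP − Raw × flow = 28.3 − 8.6 × 0.5833 = 28.3 − 5.016 = 23.284 cmH2O.

23.3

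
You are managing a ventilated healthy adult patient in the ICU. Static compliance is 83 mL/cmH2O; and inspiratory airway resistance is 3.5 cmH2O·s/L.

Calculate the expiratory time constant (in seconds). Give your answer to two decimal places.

τ = R × C = 3.5 × 83 mL/cmH2O = 3.5 × 0.083 L/cmH2O = 0.2905 s.

0.29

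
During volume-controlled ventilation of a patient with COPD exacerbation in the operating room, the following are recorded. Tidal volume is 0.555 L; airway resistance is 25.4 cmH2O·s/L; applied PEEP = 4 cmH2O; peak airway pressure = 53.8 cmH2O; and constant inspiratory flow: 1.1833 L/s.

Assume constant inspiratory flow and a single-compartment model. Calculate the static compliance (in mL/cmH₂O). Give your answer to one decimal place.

28.1

Equation of motion (constant flow): PIP = Vt/C + R·V̇ + PEEP.
Vt/C = PIP − R·V̇ − PEEP = 53.8 − 25.4×1.1833 − 4 = 53.8 − 30.056 − 4 = 19.744 cmH2O.
C = Vt / 19.744 = 555 / 19.744 = 28.11 mL/cmH2O.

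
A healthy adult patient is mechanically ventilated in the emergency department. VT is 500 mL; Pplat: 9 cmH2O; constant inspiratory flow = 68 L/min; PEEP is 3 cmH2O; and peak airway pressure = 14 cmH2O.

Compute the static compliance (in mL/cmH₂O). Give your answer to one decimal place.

83.3

Cstat = Vt / (Pplat − PEEP) = 500 / (9 − 3) = 500 / 6.0 = 83.333 mL/cmH2O.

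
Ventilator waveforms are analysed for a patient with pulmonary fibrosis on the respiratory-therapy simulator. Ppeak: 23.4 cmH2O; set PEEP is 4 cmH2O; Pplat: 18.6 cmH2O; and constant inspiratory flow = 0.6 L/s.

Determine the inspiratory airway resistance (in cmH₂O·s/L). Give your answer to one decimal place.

8.0

Raw = (PIP − Pplat) / flow = (23.4 − 18.6) / 0.6 = 4.8 / 0.6 = 8.0 cmH2O·s/L.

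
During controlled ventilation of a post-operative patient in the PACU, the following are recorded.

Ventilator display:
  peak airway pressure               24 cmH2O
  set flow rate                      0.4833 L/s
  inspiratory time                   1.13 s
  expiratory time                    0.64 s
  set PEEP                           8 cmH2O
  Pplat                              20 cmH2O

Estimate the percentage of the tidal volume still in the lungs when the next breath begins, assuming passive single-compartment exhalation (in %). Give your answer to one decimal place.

18.3

Vt = flow × Ti = 0.4833 L/s × 1.13 s × 1000 mL/L = 546.13 mL.
R = (PIP − Pplat)/V̇ = (24 − 20) / 0.4833 = 4.0/0.4833 = 8.276 cmH2O·s/L.
C = Vt/(Pplat − PEEP) = 546.13 / (20 − 8) = 546.13/12.0 = 45.511 mL/cmH2O.
τ = R × C = 8.276 × 0.04551 L/cmH2O = 0.3766 s.
Fraction remaining at end-expiration = e^(−Te/τ) = e^(−0.64/0.3766) = 0.1828 → 18.28%.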